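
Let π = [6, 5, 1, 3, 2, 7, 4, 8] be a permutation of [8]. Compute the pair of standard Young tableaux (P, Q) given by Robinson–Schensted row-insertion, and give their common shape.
P = [1, 2, 4, 8] / [3, 7] / [5] / [6];  Q = [1, 4, 6, 8] / [2, 7] / [3] / [5];  common shape = (4, 2, 1, 1)

Row-insert the values π_1, π_2, … into P one at a time, bumping the leftmost entry strictly greater than the inserted value down to the next row. The recording tableau Q records, in position (i, j), the step at which that cell was added to P.
  Insert 6 (step 1): P = [6];  Q = [1]
  Insert 5 (step 2): P = [5] / [6];  Q = [1] / [2]
  Insert 1 (step 3): P = [1] / [5] / [6];  Q = [1] / [2] / [3]
  Insert 3 (step 4): P = [1, 3] / [5] / [6];  Q = [1, 4] / [2] / [3]
  Insert 2 (step 5): P = [1, 2] / [3] / [5] / [6];  Q = [1, 4] / [2] / [3] / [5]
  Insert 7 (step 6): P = [1, 2, 7] / [3] / [5] / [6];  Q = [1, 4, 6] / [2] / [3] / [5]
  Insert 4 (step 7): P = [1, 2, 4] / [3, 7] / [5] / [6];  Q = [1, 4, 6] / [2, 7] / [3] / [5]
  Insert 8 (step 8): P = [1, 2, 4, 8] / [3, 7] / [5] / [6];  Q = [1, 4, 6, 8] / [2, 7] / [3] / [5]
Final shape: (4, 2, 1, 1).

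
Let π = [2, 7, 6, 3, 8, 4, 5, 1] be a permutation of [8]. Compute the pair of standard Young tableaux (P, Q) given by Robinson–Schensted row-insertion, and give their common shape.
P = [1, 3, 4, 5] / [2, 8] / [6] / [7];  Q = [1, 2, 5, 7] / [3, 6] / [4] / [8];  common shape = (4, 2, 1, 1)

Row-insert the values π_1, π_2, … into P one at a time, bumping the leftmost entry strictly greater than the inserted value down to the next row. The recording tableau Q records, in position (i, j), the step at which that cell was added to P.
  Insert 2 (step 1): P = [2];  Q = [1]
  Insert 7 (step 2): P = [2, 7];  Q = [1, 2]
  Insert 6 (step 3): P = [2, 6] / [7];  Q = [1, 2] / [3]
  Insert 3 (step 4): P = [2, 3] / [6] / [7];  Q = [1, 2] / [3] / [4]
  Insert 8 (step 5): P = [2, 3, 8] / [6] / [7];  Q = [1, 2, 5] / [3] / [4]
  Insert 4 (step 6): P = [2, 3, 4] / [6, 8] / [7];  Q = [1, 2, 5] / [3, 6] / [4]
  Insert 5 (step 7): P = [2, 3, 4, 5] / [6, 8] / [7];  Q = [1, 2, 5, 7] / [3, 6] / [4]
  Insert 1 (step 8): P = [1, 3, 4, 5] / [2, 8] / [6] / [7];  Q = [1, 2, 5, 7] / [3, 6] / [4] / [8]
Final shape: (4, 2, 1, 1).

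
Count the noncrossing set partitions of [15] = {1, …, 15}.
C_15 = 9694845

These noncrossing partitions are counted by the Catalan number C_n = (1/(n + 1)) · C(2n, n). For n = 15: C_15 = (1/16) · C(30, 15) = 155117520/16 = 9694845.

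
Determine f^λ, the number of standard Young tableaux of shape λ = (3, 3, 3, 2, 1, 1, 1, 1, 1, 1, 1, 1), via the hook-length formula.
# SYT of shape (3, 3, 3, 2, 1, 1, 1, 1, 1, 1, 1, 1) = 383724

Hook-length formula: f^λ = n! / Π hook(c), product over all cells c of the Young diagram. For λ = (3, 3, 3, 2, 1, 1, 1, 1, 1, 1, 1, 1), n = 19 boxes. Hook lengths by row (left-to-right, top-to-bottom): [14, 5, 3]; [13, 4, 2]; [12, 3, 1]; [10, 1]; [8]; [7]; [6]; [5]; [4]; [3]; [2]; [1]. Product of hooks = 317011968000. So f^λ = 19! / 317011968000 = 121645100408832000 / 317011968000 = 383724.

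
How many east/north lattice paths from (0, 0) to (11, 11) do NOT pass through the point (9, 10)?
Number of paths = 428298

Total paths from (0, 0) to (11, 11): C(22, 11) = 705432. Paths through (9, 10): (paths (0, 0) → (9, 10)) × (paths (9, 10) → (11, 11)) = C(19, 9) · C(3, 2) = 92378 · 3 = 277134. Avoidance count = 705432 − 277134 = 428298.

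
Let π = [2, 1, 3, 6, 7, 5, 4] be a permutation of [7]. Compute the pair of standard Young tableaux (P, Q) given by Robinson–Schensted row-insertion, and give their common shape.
P = [1, 3, 4, 7] / [2, 5] / [6];  Q = [1, 3, 4, 5] / [2, 6] / [7];  common shape = (4, 2, 1)

Row-insert the values π_1, π_2, … into P one at a time, bumping the leftmost entry strictly greater than the inserted value down to the next row. The recording tableau Q records, in position (i, j), the step at which that cell was added to P.
  Insert 2 (step 1): P = [2];  Q = [1]
  Insert 1 (step 2): P = [1] / [2];  Q = [1] / [2]
  Insert 3 (step 3): P = [1, 3] / [2];  Q = [1, 3] / [2]
  Insert 6 (step 4): P = [1, 3, 6] / [2];  Q = [1, 3, 4] / [2]
  Insert 7 (step 5): P = [1, 3, 6, 7] / [2];  Q = [1, 3, 4, 5] / [2]
  Insert 5 (step 6): P = [1, 3, 5, 7] / [2, 6];  Q = [1, 3, 4, 5] / [2, 6]
  Insert 4 (step 7): P = [1, 3, 4, 7] / [2, 5] / [6];  Q = [1, 3, 4, 5] / [2, 6] / [7]
Final shape: (4, 2, 1).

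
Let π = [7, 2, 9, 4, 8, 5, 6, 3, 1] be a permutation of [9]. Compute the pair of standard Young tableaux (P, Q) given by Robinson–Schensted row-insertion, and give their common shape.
P = [1, 3, 5, 6] / [2, 8] / [4] / [7] / [9];  Q = [1, 3, 5, 7] / [2, 4] / [6] / [8] / [9];  common shape = (4, 2, 1, 1, 1)

Row-insert the values π_1, π_2, … into P one at a time, bumping the leftmost entry strictly greater than the inserted value down to the next row. The recording tableau Q records, in position (i, j), the step at which that cell was added to P.
  Insert 7 (step 1): P = [7];  Q = [1]
  Insert 2 (step 2): P = [2] / [7];  Q = [1] / [2]
  Insert 9 (step 3): P = [2, 9] / [7];  Q = [1, 3] / [2]
  Insert 4 (step 4): P = [2, 4] / [7, 9];  Q = [1, 3] / [2, 4]
  Insert 8 (step 5): P = [2, 4, 8] / [7, 9];  Q = [1, 3, 5] / [2, 4]
  Insert 5 (step 6): P = [2, 4, 5] / [7, 8] / [9];  Q = [1, 3, 5] / [2, 4] / [6]
  Insert 6 (step 7): P = [2, 4, 5, 6] / [7, 8] / [9];  Q = [1, 3, 5, 7] / [2, 4] / [6]
  Insert 3 (step 8): P = [2, 3, 5, 6] / [4, 8] / [7] / [9];  Q = [1, 3, 5, 7] / [2, 4] / [6] / [8]
  Insert 1 (step 9): P = [1, 3, 5, 6] / [2, 8] / [4] / [7] / [9];  Q = [1, 3, 5, 7] / [2, 4] / [6] / [8] / [9]
Final shape: (4, 2, 1, 1, 1).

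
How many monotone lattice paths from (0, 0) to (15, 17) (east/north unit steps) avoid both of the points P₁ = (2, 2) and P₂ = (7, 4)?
Number of paths = 299557800

Inclusion–exclusion. Total paths: C(32, 15) = 565722720. Through P₁: C(4, 2)·C(28, 13) = 224652960. Through P₂: C(11, 7)·C(21, 8) = 67151700. Since P₁ is strictly southwest of P₂, a monotone path through both must visit P₁ then P₂; paths through both = C(4, 2)·C(7, 5)·C(21, 8) = 25639740. Avoid both = 565722720 − 224652960 − 67151700 + 25639740 = 299557800.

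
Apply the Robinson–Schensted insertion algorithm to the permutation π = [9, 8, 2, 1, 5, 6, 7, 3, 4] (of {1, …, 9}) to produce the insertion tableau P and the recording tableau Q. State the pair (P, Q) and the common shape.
P = [1, 3, 4, 7] / [2, 5, 6] / [8] / [9];  Q = [1, 5, 6, 7] / [2, 8, 9] / [3] / [4];  common shape = (4, 3, 1, 1)

Row-insert the values π_1, π_2, … into P one at a time, bumping the leftmost entry strictly greater than the inserted value down to the next row. The recording tableau Q records, in position (i, j), the step at which that cell was added to P.
  Insert 9 (step 1): P = [9];  Q = [1]
  Insert 8 (step 2): P = [8] / [9];  Q = [1] / [2]
  Insert 2 (step 3): P = [2] / [8] / [9];  Q = [1] / [2] / [3]
  Insert 1 (step 4): P = [1] / [2] / [8] / [9];  Q = [1] / [2] / [3] / [4]
  Insert 5 (step 5): P = [1, 5] / [2] / [8] / [9];  Q = [1, 5] / [2] / [3] / [4]
  Insert 6 (step 6): P = [1, 5, 6] / [2] / [8] / [9];  Q = [1, 5, 6] / [2] / [3] / [4]
  Insert 7 (step 7): P = [1, 5, 6, 7] / [2] / [8] / [9];  Q = [1, 5, 6, 7] / [2] / [3] / [4]
  Insert 3 (step 8): P = [1, 3, 6, 7] / [2, 5] / [8] / [9];  Q = [1, 5, 6, 7] / [2, 8] / [3] / [4]
  Insert 4 (step 9): P = [1, 3, 4, 7] / [2, 5, 6] / [8] / [9];  Q = [1, 5, 6, 7] / [2, 8, 9] / [3] / [4]
Final shape: (4, 3, 1, 1).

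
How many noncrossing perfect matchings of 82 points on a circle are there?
C_41 = 10113918591637898134020

These noncrossing handshakes are counted by the Catalan number C_n = (1/(n + 1)) · C(2n, n). For n = 41: C_41 = (1/42) · C(82, 41) = 424784580848791721628840/42 = 10113918591637898134020.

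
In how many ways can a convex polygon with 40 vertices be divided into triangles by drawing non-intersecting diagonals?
C_38 = 176733862787006701400

These polygon triangulations are counted by the Catalan number C_n = (1/(n + 1)) · C(2n, n). For n = 38: C_38 = (1/39) · C(76, 38) = 6892620648693261354600/39 = 176733862787006701400.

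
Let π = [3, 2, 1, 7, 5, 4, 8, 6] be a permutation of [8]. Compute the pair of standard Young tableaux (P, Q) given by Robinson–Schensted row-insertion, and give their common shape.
P = [1, 4, 6] / [2, 5, 8] / [3, 7];  Q = [1, 4, 7] / [2, 5, 8] / [3, 6];  common shape = (3, 3, 2)

Row-insert the values π_1, π_2, … into P one at a time, bumping the leftmost entry strictly greater than the inserted value down to the next row. The recording tableau Q records, in position (i, j), the step at which that cell was added to P.
  Insert 3 (step 1): P = [3];  Q = [1]
  Insert 2 (step 2): P = [2] / [3];  Q = [1] / [2]
  Insert 1 (step 3): P = [1] / [2] / [3];  Q = [1] / [2] / [3]
  Insert 7 (step 4): P = [1, 7] / [2] / [3];  Q = [1, 4] / [2] / [3]
  Insert 5 (step 5): P = [1, 5] / [2, 7] / [3];  Q = [1, 4] / [2, 5] / [3]
  Insert 4 (step 6): P = [1, 4] / [2, 5] / [3, 7];  Q = [1, 4] / [2, 5] / [3, 6]
  Insert 8 (step 7): P = [1, 4, 8] / [2, 5] / [3, 7];  Q = [1, 4, 7] / [2, 5] / [3, 6]
  Insert 6 (step 8): P = [1, 4, 6] / [2, 5, 8] / [3, 7];  Q = [1, 4, 7] / [2, 5, 8] / [3, 6]
Final shape: (3, 3, 2).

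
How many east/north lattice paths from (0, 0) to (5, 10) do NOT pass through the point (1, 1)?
Number of paths = 1573

Total paths from (0, 0) to (5, 10): C(15, 5) = 3003. Paths through (1, 1): (paths (0, 0) → (1, 1)) × (paths (1, 1) → (5, 10)) = C(2, 1) · C(13, 4) = 2 · 715 = 1430. Avoidance count = 3003 − 1430 = 1573.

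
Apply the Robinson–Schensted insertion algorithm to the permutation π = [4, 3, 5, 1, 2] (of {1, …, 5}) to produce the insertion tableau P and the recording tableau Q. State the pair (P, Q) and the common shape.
P = [1, 2] / [3, 5] / [4];  Q = [1, 3] / [2, 5] / [4];  common shape = (2, 2, 1)

Row-insert the values π_1, π_2, … into P one at a time, bumping the leftmost entry strictly greater than the inserted value down to the next row. The recording tableau Q records, in position (i, j), the step at which that cell was added to P.
  Insert 4 (step 1): P = [4];  Q = [1]
  Insert 3 (step 2): P = [3] / [4];  Q = [1] / [2]
  Insert 5 (step 3): P = [3, 5] / [4];  Q = [1, 3] / [2]
  Insert 1 (step 4): P = [1, 5] / [3] / [4];  Q = [1, 3] / [2] / [4]
  Insert 2 (step 5): P = [1, 2] / [3, 5] / [4];  Q = [1, 3] / [2, 5] / [4]
Final shape: (2, 2, 1).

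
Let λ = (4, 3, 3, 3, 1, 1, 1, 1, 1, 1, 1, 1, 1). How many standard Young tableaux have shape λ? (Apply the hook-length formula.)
# SYT of shape (4, 3, 3, 3, 1, 1, 1, 1, 1, 1, 1, 1, 1) = 20518575

Hook-length formula: f^λ = n! / Π hook(c), product over all cells c of the Young diagram. For λ = (4, 3, 3, 3, 1, 1, 1, 1, 1, 1, 1, 1, 1), n = 22 boxes. Hook lengths by row (left-to-right, top-to-bottom): [16, 6, 5, 1]; [14, 4, 3]; [13, 3, 2]; [12, 2, 1]; [9]; [8]; [7]; [6]; [5]; [4]; [3]; [2]; [1]. Product of hooks = 54779668070400. So f^λ = 22! / 54779668070400 = 1124000727777607680000 / 54779668070400 = 20518575.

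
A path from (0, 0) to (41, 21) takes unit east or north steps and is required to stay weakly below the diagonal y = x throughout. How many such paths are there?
Number of paths = 9206478467454345

By the reflection principle (André's argument), the number of monotone paths to (41, 21) with n ≤ m that never go above y = x is C(62, 41) − C(62, 42) = 18412956934908690 − 9206478467454345 = 9206478467454345.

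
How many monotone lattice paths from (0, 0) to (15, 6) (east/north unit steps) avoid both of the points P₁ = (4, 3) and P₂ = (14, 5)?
Number of paths = 22888

Inclusion–exclusion. Total paths: C(21, 15) = 54264. Through P₁: C(7, 4)·C(14, 11) = 12740. Through P₂: C(19, 14)·C(2, 1) = 23256. Since P₁ is strictly southwest of P₂, a monotone path through both must visit P₁ then P₂; paths through both = C(7, 4)·C(12, 10)·C(2, 1) = 4620. Avoid both = 54264 − 12740 − 23256 + 4620 = 22888.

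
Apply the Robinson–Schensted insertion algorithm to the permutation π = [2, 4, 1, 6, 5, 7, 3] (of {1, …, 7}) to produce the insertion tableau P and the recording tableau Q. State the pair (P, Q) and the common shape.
P = [1, 3, 5, 7] / [2, 4] / [6];  Q = [1, 2, 4, 6] / [3, 5] / [7];  common shape = (4, 2, 1)

Row-insert the values π_1, π_2, … into P one at a time, bumping the leftmost entry strictly greater than the inserted value down to the next row. The recording tableau Q records, in position (i, j), the step at which that cell was added to P.
  Insert 2 (step 1): P = [2];  Q = [1]
  Insert 4 (step 2): P = [2, 4];  Q = [1, 2]
  Insert 1 (step 3): P = [1, 4] / [2];  Q = [1, 2] / [3]
  Insert 6 (step 4): P = [1, 4, 6] / [2];  Q = [1, 2, 4] / [3]
  Insert 5 (step 5): P = [1, 4, 5] / [2, 6];  Q = [1, 2, 4] / [3, 5]
  Insert 7 (step 6): P = [1, 4, 5, 7] / [2, 6];  Q = [1, 2, 4, 6] / [3, 5]
  Insert 3 (step 7): P = [1, 3, 5, 7] / [2, 4] / [6];  Q = [1, 2, 4, 6] / [3, 5] / [7]
Final shape: (4, 2, 1).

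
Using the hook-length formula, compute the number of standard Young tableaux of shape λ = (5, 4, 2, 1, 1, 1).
# SYT of shape (5, 4, 2, 1, 1, 1) = 63063

Hook-length formula: f^λ = n! / Π hook(c), product over all cells c of the Young diagram. For λ = (5, 4, 2, 1, 1, 1), n = 14 boxes. Hook lengths by row (left-to-right, top-to-bottom): [10, 6, 4, 3, 1]; [8, 4, 2, 1]; [5, 1]; [3]; [2]; [1]. Product of hooks = 1382400. So f^λ = 14! / 1382400 = 87178291200 / 1382400 = 63063.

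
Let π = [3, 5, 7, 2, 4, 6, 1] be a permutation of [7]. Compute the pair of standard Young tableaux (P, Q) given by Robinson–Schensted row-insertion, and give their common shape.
P = [1, 4, 6] / [2, 5, 7] / [3];  Q = [1, 2, 3] / [4, 5, 6] / [7];  common shape = (3, 3, 1)

Row-insert the values π_1, π_2, … into P one at a time, bumping the leftmost entry strictly greater than the inserted value down to the next row. The recording tableau Q records, in position (i, j), the step at which that cell was added to P.
  Insert 3 (step 1): P = [3];  Q = [1]
  Insert 5 (step 2): P = [3, 5];  Q = [1, 2]
  Insert 7 (step 3): P = [3, 5, 7];  Q = [1, 2, 3]
  Insert 2 (step 4): P = [2, 5, 7] / [3];  Q = [1, 2, 3] / [4]
  Insert 4 (step 5): P = [2, 4, 7] / [3, 5];  Q = [1, 2, 3] / [4, 5]
  Insert 6 (step 6): P = [2, 4, 6] / [3, 5, 7];  Q = [1, 2, 3] / [4, 5, 6]
  Insert 1 (step 7): P = [1, 4, 6] / [2, 5, 7] / [3];  Q = [1, 2, 3] / [4, 5, 6] / [7]
Final shape: (3, 3, 1).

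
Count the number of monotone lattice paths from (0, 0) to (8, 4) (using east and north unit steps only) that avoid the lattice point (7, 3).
Number of paths = 255

Total paths from (0, 0) to (8, 4): C(12, 8) = 495. Paths through (7, 3): (paths (0, 0) → (7, 3)) × (paths (7, 3) → (8, 4)) = C(10, 7) · C(2, 1) = 120 · 2 = 240. Avoidance count = 495 − 240 = 255.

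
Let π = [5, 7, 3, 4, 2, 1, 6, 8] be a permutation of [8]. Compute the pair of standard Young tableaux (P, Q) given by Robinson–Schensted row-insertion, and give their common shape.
P = [1, 4, 6, 8] / [2, 7] / [3] / [5];  Q = [1, 2, 7, 8] / [3, 4] / [5] / [6];  common shape = (4, 2, 1, 1)

Row-insert the values π_1, π_2, … into P one at a time, bumping the leftmost entry strictly greater than the inserted value down to the next row. The recording tableau Q records, in position (i, j), the step at which that cell was added to P.
  Insert 5 (step 1): P = [5];  Q = [1]
  Insert 7 (step 2): P = [5, 7];  Q = [1, 2]
  Insert 3 (step 3): P = [3, 7] / [5];  Q = [1, 2] / [3]
  Insert 4 (step 4): P = [3, 4] / [5, 7];  Q = [1, 2] / [3, 4]
  Insert 2 (step 5): P = [2, 4] / [3, 7] / [5];  Q = [1, 2] / [3, 4] / [5]
  Insert 1 (step 6): P = [1, 4] / [2, 7] / [3] / [5];  Q = [1, 2] / [3, 4] / [5] / [6]
  Insert 6 (step 7): P = [1, 4, 6] / [2, 7] / [3] / [5];  Q = [1, 2, 7] / [3, 4] / [5] / [6]
  Insert 8 (step 8): P = [1, 4, 6, 8] / [2, 7] / [3] / [5];  Q = [1, 2, 7, 8] / [3, 4] / [5] / [6]
Final shape: (4, 2, 1, 1).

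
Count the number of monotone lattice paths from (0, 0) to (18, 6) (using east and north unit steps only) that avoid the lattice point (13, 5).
Number of paths = 83188

Total paths from (0, 0) to (18, 6): C(24, 18) = 134596. Paths through (13, 5): (paths (0, 0) → (13, 5)) × (paths (13, 5) → (18, 6)) = C(18, 13) · C(6, 5) = 8568 · 6 = 51408. Avoidance count = 134596 − 51408 = 83188.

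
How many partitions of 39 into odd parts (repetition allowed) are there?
p_odd(39) = 982

Enumerate partitions using only odd parts via the recurrence o(n, m) = o(n, m−2) + o(n−m, m) over odd m, starting from the largest odd part ≤ n. This gives p_odd(39) = 982. (Euler's theorem: equals the count of distinct-part partitions.)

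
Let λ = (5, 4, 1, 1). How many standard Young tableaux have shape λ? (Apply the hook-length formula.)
# SYT of shape (5, 4, 1, 1) = 1155

Hook-length formula: f^λ = n! / Π hook(c), product over all cells c of the Young diagram. For λ = (5, 4, 1, 1), n = 11 boxes. Hook lengths by row (left-to-right, top-to-bottom): [8, 5, 4, 3, 1]; [6, 3, 2, 1]; [2]; [1]. Product of hooks = 34560. So f^λ = 11! / 34560 = 39916800 / 34560 = 1155.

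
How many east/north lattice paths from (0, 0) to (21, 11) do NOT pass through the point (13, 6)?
Number of paths = 94105596

Total paths from (0, 0) to (21, 11): C(32, 21) = 129024480. Paths through (13, 6): (paths (0, 0) → (13, 6)) × (paths (13, 6) → (21, 11)) = C(19, 13) · C(13, 8) = 27132 · 1287 = 34918884. Avoidance count = 129024480 − 34918884 = 94105596.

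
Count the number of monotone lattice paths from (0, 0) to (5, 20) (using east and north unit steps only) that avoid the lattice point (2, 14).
Number of paths = 43050

Total paths from (0, 0) to (5, 20): C(25, 5) = 53130. Paths through (2, 14): (paths (0, 0) → (2, 14)) × (paths (2, 14) → (5, 20)) = C(16, 2) · C(9, 3) = 120 · 84 = 10080. Avoidance count = 53130 − 10080 = 43050.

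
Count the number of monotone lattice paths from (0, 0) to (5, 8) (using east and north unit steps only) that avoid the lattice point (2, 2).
Number of paths = 783

Total paths from (0, 0) to (5, 8): C(13, 5) = 1287. Paths through (2, 2): (paths (0, 0) → (2, 2)) × (paths (2, 2) → (5, 8)) = C(4, 2) · C(9, 3) = 6 · 84 = 504. Avoidance count = 1287 − 504 = 783.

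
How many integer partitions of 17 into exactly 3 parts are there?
p(17, 3 parts) = 24

Partitions of n into exactly k parts are in bijection with partitions of n − k into at most k parts (subtract 1 from each part). So p(17, exactly 3) = p(14, parts ≤ 3). Computing via the recurrence p(m, j) = p(m, j−1) + p(m−j, j) gives 24.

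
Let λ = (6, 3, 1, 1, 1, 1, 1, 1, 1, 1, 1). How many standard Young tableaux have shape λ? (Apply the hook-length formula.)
# SYT of shape (6, 3, 1, 1, 1, 1, 1, 1, 1, 1, 1) = 255255

Hook-length formula: f^λ = n! / Π hook(c), product over all cells c of the Young diagram. For λ = (6, 3, 1, 1, 1, 1, 1, 1, 1, 1, 1), n = 18 boxes. Hook lengths by row (left-to-right, top-to-bottom): [16, 6, 5, 3, 2, 1]; [12, 2, 1]; [9]; [8]; [7]; [6]; [5]; [4]; [3]; [2]; [1]. Product of hooks = 25082265600. So f^λ = 18! / 25082265600 = 6402373705728000 / 25082265600 = 255255.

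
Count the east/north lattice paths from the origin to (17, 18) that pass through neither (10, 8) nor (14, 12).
Number of paths = 3132612306

Inclusion–exclusion. Total paths: C(35, 17) = 4537567650. Through P₁: C(18, 10)·C(17, 7) = 851005584. Through P₂: C(26, 14)·C(9, 3) = 811246800. Since P₁ is strictly southwest of P₂, a monotone path through both must visit P₁ then P₂; paths through both = C(18, 10)·C(8, 4)·C(9, 3) = 257297040. Avoid both = 4537567650 − 851005584 − 811246800 + 257297040 = 3132612306.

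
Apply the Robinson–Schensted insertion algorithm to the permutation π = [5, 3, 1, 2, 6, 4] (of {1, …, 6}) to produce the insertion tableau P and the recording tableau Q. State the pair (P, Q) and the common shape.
P = [1, 2, 4] / [3, 6] / [5];  Q = [1, 4, 5] / [2, 6] / [3];  common shape = (3, 2, 1)

Row-insert the values π_1, π_2, … into P one at a time, bumping the leftmost entry strictly greater than the inserted value down to the next row. The recording tableau Q records, in position (i, j), the step at which that cell was added to P.
  Insert 5 (step 1): P = [5];  Q = [1]
  Insert 3 (step 2): P = [3] / [5];  Q = [1] / [2]
  Insert 1 (step 3): P = [1] / [3] / [5];  Q = [1] / [2] / [3]
  Insert 2 (step 4): P = [1, 2] / [3] / [5];  Q = [1, 4] / [2] / [3]
  Insert 6 (step 5): P = [1, 2, 6] / [3] / [5];  Q = [1, 4, 5] / [2] / [3]
  Insert 4 (step 6): P = [1, 2, 4] / [3, 6] / [5];  Q = [1, 4, 5] / [2, 6] / [3]
Final shape: (3, 2, 1).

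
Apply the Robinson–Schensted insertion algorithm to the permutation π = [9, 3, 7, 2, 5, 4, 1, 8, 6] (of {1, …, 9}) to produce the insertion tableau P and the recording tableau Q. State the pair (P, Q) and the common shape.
P = [1, 4, 6] / [2, 5, 8] / [3] / [7] / [9];  Q = [1, 3, 8] / [2, 5, 9] / [4] / [6] / [7];  common shape = (3, 3, 1, 1, 1)

Row-insert the values π_1, π_2, … into P one at a time, bumping the leftmost entry strictly greater than the inserted value down to the next row. The recording tableau Q records, in position (i, j), the step at which that cell was added to P.
  Insert 9 (step 1): P = [9];  Q = [1]
  Insert 3 (step 2): P = [3] / [9];  Q = [1] / [2]
  Insert 7 (step 3): P = [3, 7] / [9];  Q = [1, 3] / [2]
  Insert 2 (step 4): P = [2, 7] / [3] / [9];  Q = [1, 3] / [2] / [4]
  Insert 5 (step 5): P = [2, 5] / [3, 7] / [9];  Q = [1, 3] / [2, 5] / [4]
  Insert 4 (step 6): P = [2, 4] / [3, 5] / [7] / [9];  Q = [1, 3] / [2, 5] / [4] / [6]
  Insert 1 (step 7): P = [1, 4] / [2, 5] / [3] / [7] / [9];  Q = [1, 3] / [2, 5] / [4] / [6] / [7]
  Insert 8 (step 8): P = [1, 4, 8] / [2, 5] / [3] / [7] / [9];  Q = [1, 3, 8] / [2, 5] / [4] / [6] / [7]
  Insert 6 (step 9): P = [1, 4, 6] / [2, 5, 8] / [3] / [7] / [9];  Q = [1, 3, 8] / [2, 5, 9] / [4] / [6] / [7]
Final shape: (3, 3, 1, 1, 1).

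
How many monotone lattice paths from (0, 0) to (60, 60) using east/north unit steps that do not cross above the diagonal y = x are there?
C_60 = 1583850964596120042686772779038896

These NE paths below the diagonal are counted by the Catalan number C_n = (1/(n + 1)) · C(2n, n). For n = 60: C_60 = (1/61) · C(120, 60) = 96614908840363322603893139521372656/61 = 1583850964596120042686772779038896.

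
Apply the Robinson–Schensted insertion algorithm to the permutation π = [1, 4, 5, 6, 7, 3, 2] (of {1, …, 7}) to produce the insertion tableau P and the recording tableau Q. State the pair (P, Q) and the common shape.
P = [1, 2, 5, 6, 7] / [3] / [4];  Q = [1, 2, 3, 4, 5] / [6] / [7];  common shape = (5, 1, 1)

Row-insert the values π_1, π_2, … into P one at a time, bumping the leftmost entry strictly greater than the inserted value down to the next row. The recording tableau Q records, in position (i, j), the step at which that cell was added to P.
  Insert 1 (step 1): P = [1];  Q = [1]
  Insert 4 (step 2): P = [1, 4];  Q = [1, 2]
  Insert 5 (step 3): P = [1, 4, 5];  Q = [1, 2, 3]
  Insert 6 (step 4): P = [1, 4, 5, 6];  Q = [1, 2, 3, 4]
  Insert 7 (step 5): P = [1, 4, 5, 6, 7];  Q = [1, 2, 3, 4, 5]
  Insert 3 (step 6): P = [1, 3, 5, 6, 7] / [4];  Q = [1, 2, 3, 4, 5] / [6]
  Insert 2 (step 7): P = [1, 2, 5, 6, 7] / [3] / [4];  Q = [1, 2, 3, 4, 5] / [6] / [7]
Final shape: (5, 1, 1).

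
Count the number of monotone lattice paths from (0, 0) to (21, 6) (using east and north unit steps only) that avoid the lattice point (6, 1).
Number of paths = 187482

Total paths from (0, 0) to (21, 6): C(27, 21) = 296010. Paths through (6, 1): (paths (0, 0) → (6, 1)) × (paths (6, 1) → (21, 6)) = C(7, 6) · C(20, 15) = 7 · 15504 = 108528. Avoidance count = 296010 − 108528 = 187482.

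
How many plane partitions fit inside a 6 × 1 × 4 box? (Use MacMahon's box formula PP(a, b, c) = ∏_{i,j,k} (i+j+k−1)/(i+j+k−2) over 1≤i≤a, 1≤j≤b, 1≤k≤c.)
PP(6, 1, 4) = 210

Evaluate the triple product over i = 1..6, j = 1..1, k = 1..4. The factors are (2/1) · (3/2) · (4/3) · (5/4) · (3/2) · (4/3) · (5/4) · (6/5) · … (24 factors total). The numerators and denominators telescope so the product is an integer; carrying out the multiplication exactly gives PP(6, 1, 4) = 210.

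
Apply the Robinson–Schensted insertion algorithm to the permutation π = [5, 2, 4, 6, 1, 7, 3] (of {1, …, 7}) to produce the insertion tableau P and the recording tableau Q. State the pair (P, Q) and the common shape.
P = [1, 3, 6, 7] / [2, 4] / [5];  Q = [1, 3, 4, 6] / [2, 7] / [5];  common shape = (4, 2, 1)

Row-insert the values π_1, π_2, … into P one at a time, bumping the leftmost entry strictly greater than the inserted value down to the next row. The recording tableau Q records, in position (i, j), the step at which that cell was added to P.
  Insert 5 (step 1): P = [5];  Q = [1]
  Insert 2 (step 2): P = [2] / [5];  Q = [1] / [2]
  Insert 4 (step 3): P = [2, 4] / [5];  Q = [1, 3] / [2]
  Insert 6 (step 4): P = [2, 4, 6] / [5];  Q = [1, 3, 4] / [2]
  Insert 1 (step 5): P = [1, 4, 6] / [2] / [5];  Q = [1, 3, 4] / [2] / [5]
  Insert 7 (step 6): P = [1, 4, 6, 7] / [2] / [5];  Q = [1, 3, 4, 6] / [2] / [5]
  Insert 3 (step 7): P = [1, 3, 6, 7] / [2, 4] / [5];  Q = [1, 3, 4, 6] / [2, 7] / [5]
Final shape: (4, 2, 1).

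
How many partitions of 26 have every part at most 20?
p(26, parts ≤ 20) = 2417

Use the recurrence p(n, m) = p(n, m−1) + p(n−m, m): either the largest part is < m (count p(n, m−1)) or the largest part is exactly m (remove one copy of m, count p(n−m, m)). With p(0, ·) = 1 this gives p(26, parts ≤ 20) = 2417. (By conjugating Young diagrams, this also counts partitions of 26 into at most 20 parts.)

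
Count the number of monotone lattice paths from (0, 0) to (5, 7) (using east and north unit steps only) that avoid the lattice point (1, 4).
Number of paths = 617

Total paths from (0, 0) to (5, 7): C(12, 5) = 792. Paths through (1, 4): (paths (0, 0) → (1, 4)) × (paths (1, 4) → (5, 7)) = C(5, 1) · C(7, 4) = 5 · 35 = 175. Avoidance count = 792 − 175 = 617.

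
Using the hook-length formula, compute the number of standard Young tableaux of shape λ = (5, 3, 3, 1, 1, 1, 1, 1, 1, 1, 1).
# SYT of shape (5, 3, 3, 1, 1, 1, 1, 1, 1, 1, 1) = 2116296

Hook-length formula: f^λ = n! / Π hook(c), product over all cells c of the Young diagram. For λ = (5, 3, 3, 1, 1, 1, 1, 1, 1, 1, 1), n = 19 boxes. Hook lengths by row (left-to-right, top-to-bottom): [15, 6, 5, 2, 1]; [12, 3, 2]; [11, 2, 1]; [8]; [7]; [6]; [5]; [4]; [3]; [2]; [1]. Product of hooks = 57480192000. So f^λ = 19! / 57480192000 = 121645100408832000 / 57480192000 = 2116296.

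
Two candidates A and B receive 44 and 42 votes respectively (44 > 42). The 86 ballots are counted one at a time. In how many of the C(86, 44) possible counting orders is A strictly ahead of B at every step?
Strict-lead orderings = 150853479205085351660700

Total orderings of the 86 votes with 44 for A: C(86, 44) = 6486699605818670121410100. By the Bertrand ballot formula (Cycle Lemma / reflection principle), the number of orderings in which A is strictly ahead of B throughout is (p − q)/(p + q) · C(p + q, p) = (44 − 42)/(44 + 42) · 6486699605818670121410100 = 150853479205085351660700.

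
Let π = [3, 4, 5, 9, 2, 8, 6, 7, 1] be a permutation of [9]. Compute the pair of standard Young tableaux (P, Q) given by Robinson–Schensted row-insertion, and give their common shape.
P = [1, 4, 5, 6, 7] / [2, 8] / [3] / [9];  Q = [1, 2, 3, 4, 8] / [5, 6] / [7] / [9];  common shape = (5, 2, 1, 1)

Row-insert the values π_1, π_2, … into P one at a time, bumping the leftmost entry strictly greater than the inserted value down to the next row. The recording tableau Q records, in position (i, j), the step at which that cell was added to P.
  Insert 3 (step 1): P = [3];  Q = [1]
  Insert 4 (step 2): P = [3, 4];  Q = [1, 2]
  Insert 5 (step 3): P = [3, 4, 5];  Q = [1, 2, 3]
  Insert 9 (step 4): P = [3, 4, 5, 9];  Q = [1, 2, 3, 4]
  Insert 2 (step 5): P = [2, 4, 5, 9] / [3];  Q = [1, 2, 3, 4] / [5]
  Insert 8 (step 6): P = [2, 4, 5, 8] / [3, 9];  Q = [1, 2, 3, 4] / [5, 6]
  Insert 6 (step 7): P = [2, 4, 5, 6] / [3, 8] / [9];  Q = [1, 2, 3, 4] / [5, 6] / [7]
  Insert 7 (step 8): P = [2, 4, 5, 6, 7] / [3, 8] / [9];  Q = [1, 2, 3, 4, 8] / [5, 6] / [7]
  Insert 1 (step 9): P = [1, 4, 5, 6, 7] / [2, 8] / [3] / [9];  Q = [1, 2, 3, 4, 8] / [5, 6] / [7] / [9]
Final shape: (5, 2, 1, 1).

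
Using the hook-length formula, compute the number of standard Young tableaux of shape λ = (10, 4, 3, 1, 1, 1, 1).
# SYT of shape (10, 4, 3, 1, 1, 1, 1) = 138881925

Hook-length formula: f^λ = n! / Π hook(c), product over all cells c of the Young diagram. For λ = (10, 4, 3, 1, 1, 1, 1), n = 21 boxes. Hook lengths by row (left-to-right, top-to-bottom): [16, 11, 10, 8, 6, 5, 4, 3, 2, 1]; [9, 4, 3, 1]; [7, 2, 1]; [4]; [3]; [2]; [1]. Product of hooks = 367873228800. So f^λ = 21! / 367873228800 = 51090942171709440000 / 367873228800 = 138881925.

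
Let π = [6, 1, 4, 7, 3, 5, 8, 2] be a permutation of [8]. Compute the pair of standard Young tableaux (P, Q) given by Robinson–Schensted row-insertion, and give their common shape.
P = [1, 2, 5, 8] / [3, 7] / [4] / [6];  Q = [1, 3, 4, 7] / [2, 6] / [5] / [8];  common shape = (4, 2, 1, 1)

Row-insert the values π_1, π_2, … into P one at a time, bumping the leftmost entry strictly greater than the inserted value down to the next row. The recording tableau Q records, in position (i, j), the step at which that cell was added to P.
  Insert 6 (step 1): P = [6];  Q = [1]
  Insert 1 (step 2): P = [1] / [6];  Q = [1] / [2]
  Insert 4 (step 3): P = [1, 4] / [6];  Q = [1, 3] / [2]
  Insert 7 (step 4): P = [1, 4, 7] / [6];  Q = [1, 3, 4] / [2]
  Insert 3 (step 5): P = [1, 3, 7] / [4] / [6];  Q = [1, 3, 4] / [2] / [5]
  Insert 5 (step 6): P = [1, 3, 5] / [4, 7] / [6];  Q = [1, 3, 4] / [2, 6] / [5]
  Insert 8 (step 7): P = [1, 3, 5, 8] / [4, 7] / [6];  Q = [1, 3, 4, 7] / [2, 6] / [5]
  Insert 2 (step 8): P = [1, 2, 5, 8] / [3, 7] / [4] / [6];  Q = [1, 3, 4, 7] / [2, 6] / [5] / [8]
Final shape: (4, 2, 1, 1).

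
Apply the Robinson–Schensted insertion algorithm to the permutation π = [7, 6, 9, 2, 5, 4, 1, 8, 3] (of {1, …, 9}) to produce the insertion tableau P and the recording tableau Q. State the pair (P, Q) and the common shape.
P = [1, 3, 8] / [2, 4] / [5, 9] / [6] / [7];  Q = [1, 3, 8] / [2, 5] / [4, 9] / [6] / [7];  common shape = (3, 2, 2, 1, 1)

Row-insert the values π_1, π_2, … into P one at a time, bumping the leftmost entry strictly greater than the inserted value down to the next row. The recording tableau Q records, in position (i, j), the step at which that cell was added to P.
  Insert 7 (step 1): P = [7];  Q = [1]
  Insert 6 (step 2): P = [6] / [7];  Q = [1] / [2]
  Insert 9 (step 3): P = [6, 9] / [7];  Q = [1, 3] / [2]
  Insert 2 (step 4): P = [2, 9] / [6] / [7];  Q = [1, 3] / [2] / [4]
  Insert 5 (step 5): P = [2, 5] / [6, 9] / [7];  Q = [1, 3] / [2, 5] / [4]
  Insert 4 (step 6): P = [2, 4] / [5, 9] / [6] / [7];  Q = [1, 3] / [2, 5] / [4] / [6]
  Insert 1 (step 7): P = [1, 4] / [2, 9] / [5] / [6] / [7];  Q = [1, 3] / [2, 5] / [4] / [6] / [7]
  Insert 8 (step 8): P = [1, 4, 8] / [2, 9] / [5] / [6] / [7];  Q = [1, 3, 8] / [2, 5] / [4] / [6] / [7]
  Insert 3 (step 9): P = [1, 3, 8] / [2, 4] / [5, 9] / [6] / [7];  Q = [1, 3, 8] / [2, 5] / [4, 9] / [6] / [7]
Final shape: (3, 2, 2, 1, 1).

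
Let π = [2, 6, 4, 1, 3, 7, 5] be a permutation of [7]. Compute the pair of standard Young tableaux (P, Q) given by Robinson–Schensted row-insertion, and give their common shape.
P = [1, 3, 5] / [2, 4, 7] / [6];  Q = [1, 2, 6] / [3, 5, 7] / [4];  common shape = (3, 3, 1)

Row-insert the values π_1, π_2, … into P one at a time, bumping the leftmost entry strictly greater than the inserted value down to the next row. The recording tableau Q records, in position (i, j), the step at which that cell was added to P.
  Insert 2 (step 1): P = [2];  Q = [1]
  Insert 6 (step 2): P = [2, 6];  Q = [1, 2]
  Insert 4 (step 3): P = [2, 4] / [6];  Q = [1, 2] / [3]
  Insert 1 (step 4): P = [1, 4] / [2] / [6];  Q = [1, 2] / [3] / [4]
  Insert 3 (step 5): P = [1, 3] / [2, 4] / [6];  Q = [1, 2] / [3, 5] / [4]
  Insert 7 (step 6): P = [1, 3, 7] / [2, 4] / [6];  Q = [1, 2, 6] / [3, 5] / [4]
  Insert 5 (step 7): P = [1, 3, 5] / [2, 4, 7] / [6];  Q = [1, 2, 6] / [3, 5, 7] / [4]
Final shape: (3, 3, 1).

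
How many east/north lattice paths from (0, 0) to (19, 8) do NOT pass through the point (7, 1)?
Number of paths = 1816971

Total paths from (0, 0) to (19, 8): C(27, 19) = 2220075. Paths through (7, 1): (paths (0, 0) → (7, 1)) × (paths (7, 1) → (19, 8)) = C(8, 7) · C(19, 12) = 8 · 50388 = 403104. Avoidance count = 2220075 − 403104 = 1816971.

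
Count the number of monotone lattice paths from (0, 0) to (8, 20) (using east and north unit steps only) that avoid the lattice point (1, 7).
Number of paths = 2487945

Total paths from (0, 0) to (8, 20): C(28, 8) = 3108105. Paths through (1, 7): (paths (0, 0) → (1, 7)) × (paths (1, 7) → (8, 20)) = C(8, 1) · C(20, 7) = 8 · 77520 = 620160. Avoidance count = 3108105 − 620160 = 2487945.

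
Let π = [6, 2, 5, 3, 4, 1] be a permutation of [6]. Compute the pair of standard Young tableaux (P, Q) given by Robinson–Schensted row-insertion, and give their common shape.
P = [1, 3, 4] / [2] / [5] / [6];  Q = [1, 3, 5] / [2] / [4] / [6];  common shape = (3, 1, 1, 1)

Row-insert the values π_1, π_2, … into P one at a time, bumping the leftmost entry strictly greater than the inserted value down to the next row. The recording tableau Q records, in position (i, j), the step at which that cell was added to P.
  Insert 6 (step 1): P = [6];  Q = [1]
  Insert 2 (step 2): P = [2] / [6];  Q = [1] / [2]
  Insert 5 (step 3): P = [2, 5] / [6];  Q = [1, 3] / [2]
  Insert 3 (step 4): P = [2, 3] / [5] / [6];  Q = [1, 3] / [2] / [4]
  Insert 4 (step 5): P = [2, 3, 4] / [5] / [6];  Q = [1, 3, 5] / [2] / [4]
  Insert 1 (step 6): P = [1, 3, 4] / [2] / [5] / [6];  Q = [1, 3, 5] / [2] / [4] / [6]
Final shape: (3, 1, 1, 1).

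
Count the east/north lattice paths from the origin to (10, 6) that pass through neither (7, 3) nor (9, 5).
Number of paths = 3044

Inclusion–exclusion. Total paths: C(16, 10) = 8008. Through P₁: C(10, 7)·C(6, 3) = 2400. Through P₂: C(14, 9)·C(2, 1) = 4004. Since P₁ is strictly southwest of P₂, a monotone path through both must visit P₁ then P₂; paths through both = C(10, 7)·C(4, 2)·C(2, 1) = 1440. Avoid both = 8008 − 2400 − 4004 + 1440 = 3044.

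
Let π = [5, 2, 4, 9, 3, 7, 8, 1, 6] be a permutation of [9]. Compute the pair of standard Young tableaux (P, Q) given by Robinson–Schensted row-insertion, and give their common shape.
P = [1, 3, 6, 8] / [2, 7] / [4, 9] / [5];  Q = [1, 3, 4, 7] / [2, 6] / [5, 9] / [8];  common shape = (4, 2, 2, 1)

Row-insert the values π_1, π_2, … into P one at a time, bumping the leftmost entry strictly greater than the inserted value down to the next row. The recording tableau Q records, in position (i, j), the step at which that cell was added to P.
  Insert 5 (step 1): P = [5];  Q = [1]
  Insert 2 (step 2): P = [2] / [5];  Q = [1] / [2]
  Insert 4 (step 3): P = [2, 4] / [5];  Q = [1, 3] / [2]
  Insert 9 (step 4): P = [2, 4, 9] / [5];  Q = [1, 3, 4] / [2]
  Insert 3 (step 5): P = [2, 3, 9] / [4] / [5];  Q = [1, 3, 4] / [2] / [5]
  Insert 7 (step 6): P = [2, 3, 7] / [4, 9] / [5];  Q = [1, 3, 4] / [2, 6] / [5]
  Insert 8 (step 7): P = [2, 3, 7, 8] / [4, 9] / [5];  Q = [1, 3, 4, 7] / [2, 6] / [5]
  Insert 1 (step 8): P = [1, 3, 7, 8] / [2, 9] / [4] / [5];  Q = [1, 3, 4, 7] / [2, 6] / [5] / [8]
  Insert 6 (step 9): P = [1, 3, 6, 8] / [2, 7] / [4, 9] / [5];  Q = [1, 3, 4, 7] / [2, 6] / [5, 9] / [8]
Final shape: (4, 2, 2, 1).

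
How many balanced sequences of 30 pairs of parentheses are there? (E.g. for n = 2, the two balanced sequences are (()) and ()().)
C_30 = 3814986502092304

These balanced parentheses are counted by the Catalan number C_n = (1/(n + 1)) · C(2n, n). For n = 30: C_30 = (1/31) · C(60, 30) = 118264581564861424/31 = 3814986502092304.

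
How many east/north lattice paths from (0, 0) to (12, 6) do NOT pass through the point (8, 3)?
Number of paths = 12789

Total paths from (0, 0) to (12, 6): C(18, 12) = 18564. Paths through (8, 3): (paths (0, 0) → (8, 3)) × (paths (8, 3) → (12, 6)) = C(11, 8) · C(7, 4) = 165 · 35 = 5775. Avoidance count = 18564 − 5775 = 12789.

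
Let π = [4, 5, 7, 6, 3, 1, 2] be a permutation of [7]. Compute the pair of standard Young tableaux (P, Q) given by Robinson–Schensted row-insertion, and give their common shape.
P = [1, 2, 6] / [3, 5] / [4] / [7];  Q = [1, 2, 3] / [4, 7] / [5] / [6];  common shape = (3, 2, 1, 1)

Row-insert the values π_1, π_2, … into P one at a time, bumping the leftmost entry strictly greater than the inserted value down to the next row. The recording tableau Q records, in position (i, j), the step at which that cell was added to P.
  Insert 4 (step 1): P = [4];  Q = [1]
  Insert 5 (step 2): P = [4, 5];  Q = [1, 2]
  Insert 7 (step 3): P = [4, 5, 7];  Q = [1, 2, 3]
  Insert 6 (step 4): P = [4, 5, 6] / [7];  Q = [1, 2, 3] / [4]
  Insert 3 (step 5): P = [3, 5, 6] / [4] / [7];  Q = [1, 2, 3] / [4] / [5]
  Insert 1 (step 6): P = [1, 5, 6] / [3] / [4] / [7];  Q = [1, 2, 3] / [4] / [5] / [6]
  Insert 2 (step 7): P = [1, 2, 6] / [3, 5] / [4] / [7];  Q = [1, 2, 3] / [4, 7] / [5] / [6]
Final shape: (3, 2, 1, 1).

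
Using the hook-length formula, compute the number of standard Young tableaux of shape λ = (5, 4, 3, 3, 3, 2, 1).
# SYT of shape (5, 4, 3, 3, 3, 2, 1) = 343982080

Hook-length formula: f^λ = n! / Π hook(c), product over all cells c of the Young diagram. For λ = (5, 4, 3, 3, 3, 2, 1), n = 21 boxes. Hook lengths by row (left-to-right, top-to-bottom): [11, 9, 7, 3, 1]; [9, 7, 5, 1]; [7, 5, 3]; [6, 4, 2]; [5, 3, 1]; [3, 1]; [1]. Product of hooks = 148527918000. So f^λ = 21! / 148527918000 = 51090942171709440000 / 148527918000 = 343982080.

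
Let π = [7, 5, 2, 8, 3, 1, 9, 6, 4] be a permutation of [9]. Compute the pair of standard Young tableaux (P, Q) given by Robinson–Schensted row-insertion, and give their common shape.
P = [1, 3, 4] / [2, 6, 9] / [5, 8] / [7];  Q = [1, 4, 7] / [2, 5, 8] / [3, 9] / [6];  common shape = (3, 3, 2, 1)

Row-insert the values π_1, π_2, … into P one at a time, bumping the leftmost entry strictly greater than the inserted value down to the next row. The recording tableau Q records, in position (i, j), the step at which that cell was added to P.
  Insert 7 (step 1): P = [7];  Q = [1]
  Insert 5 (step 2): P = [5] / [7];  Q = [1] / [2]
  Insert 2 (step 3): P = [2] / [5] / [7];  Q = [1] / [2] / [3]
  Insert 8 (step 4): P = [2, 8] / [5] / [7];  Q = [1, 4] / [2] / [3]
  Insert 3 (step 5): P = [2, 3] / [5, 8] / [7];  Q = [1, 4] / [2, 5] / [3]
  Insert 1 (step 6): P = [1, 3] / [2, 8] / [5] / [7];  Q = [1, 4] / [2, 5] / [3] / [6]
  Insert 9 (step 7): P = [1, 3, 9] / [2, 8] / [5] / [7];  Q = [1, 4, 7] / [2, 5] / [3] / [6]
  Insert 6 (step 8): P = [1, 3, 6] / [2, 8, 9] / [5] / [7];  Q = [1, 4, 7] / [2, 5, 8] / [3] / [6]
  Insert 4 (step 9): P = [1, 3, 4] / [2, 6, 9] / [5, 8] / [7];  Q = [1, 4, 7] / [2, 5, 8] / [3, 9] / [6]
Final shape: (3, 3, 2, 1).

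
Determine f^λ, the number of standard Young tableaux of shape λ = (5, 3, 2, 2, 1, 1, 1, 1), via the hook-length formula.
# SYT of shape (5, 3, 2, 2, 1, 1, 1, 1) = 429000

Hook-length formula: f^λ = n! / Π hook(c), product over all cells c of the Young diagram. For λ = (5, 3, 2, 2, 1, 1, 1, 1), n = 16 boxes. Hook lengths by row (left-to-right, top-to-bottom): [12, 7, 4, 2, 1]; [9, 4, 1]; [7, 2]; [6, 1]; [4]; [3]; [2]; [1]. Product of hooks = 48771072. So f^λ = 16! / 48771072 = 20922789888000 / 48771072 = 429000.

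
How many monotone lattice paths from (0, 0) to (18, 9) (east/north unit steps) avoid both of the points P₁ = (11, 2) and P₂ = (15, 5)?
Number of paths = 3972039

Inclusion–exclusion. Total paths: C(27, 18) = 4686825. Through P₁: C(13, 11)·C(14, 7) = 267696. Through P₂: C(20, 15)·C(7, 3) = 542640. Since P₁ is strictly southwest of P₂, a monotone path through both must visit P₁ then P₂; paths through both = C(13, 11)·C(7, 4)·C(7, 3) = 95550. Avoid both = 4686825 − 267696 − 542640 + 95550 = 3972039.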